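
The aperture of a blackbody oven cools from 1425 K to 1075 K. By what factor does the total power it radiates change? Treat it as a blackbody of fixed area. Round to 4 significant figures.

P₂/P₁ ≈ 0.3239

P ∝ T⁴, so P₂/P₁ = (T₂/T₁)⁴ = (1075/1425)⁴ = (0.754386)⁴ = 0.3239.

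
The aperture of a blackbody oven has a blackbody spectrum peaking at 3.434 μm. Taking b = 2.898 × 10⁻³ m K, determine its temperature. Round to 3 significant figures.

T ≈ 844 K

Wien's law gives T = b/λ_max = (2.898×10⁻³ m·K)/(3.434×10⁻⁶ m) = 844 K.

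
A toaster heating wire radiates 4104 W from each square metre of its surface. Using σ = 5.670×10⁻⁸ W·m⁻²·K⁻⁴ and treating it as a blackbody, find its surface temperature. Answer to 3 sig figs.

I = σT⁴, so T = (I/σ)^(1/4) = (4104/(5.670×10⁻⁸))^(1/4) = 519 K.

T ≈ 519 K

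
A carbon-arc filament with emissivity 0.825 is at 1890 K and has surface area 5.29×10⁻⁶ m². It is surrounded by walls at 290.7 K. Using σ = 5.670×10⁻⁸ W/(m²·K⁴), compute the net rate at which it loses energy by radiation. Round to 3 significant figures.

Net loss ≈ 3.16 W

Area A = 5.29×10⁻⁶ m².
Net radiated power P_net = εσA(T⁴ − T₀⁴) = 0.825×5.670×10⁻⁸×5.29×10⁻⁶×(1890⁴ − 290.7⁴).
T⁴ − T₀⁴ = 1.27599×10¹³ − 7.14135×10⁹ = 1.27528×10¹³ K⁴, so P_net = 3.16 W.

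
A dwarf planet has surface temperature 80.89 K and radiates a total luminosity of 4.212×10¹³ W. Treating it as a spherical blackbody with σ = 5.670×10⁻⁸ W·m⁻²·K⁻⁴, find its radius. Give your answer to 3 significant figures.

L = 4πR²σT⁴ ⇒ R = √(L/(4πσT⁴)).
σT⁴ = 2.42752 W/m², so R = √(4.212×10¹³/(4π×2.42752)) = 1.18×10⁶ m.

R ≈ 1.18×10⁶ m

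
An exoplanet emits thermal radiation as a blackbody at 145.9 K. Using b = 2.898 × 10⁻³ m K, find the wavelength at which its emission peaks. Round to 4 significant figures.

λ_max ≈ 19.86 μm

Wien's displacement law: λ_max = b/T = (2.898×10⁻³ m·K)/(145.9 K) = 1.9863×10⁻⁵ m.
That is 19.86 μm, in the infrared range.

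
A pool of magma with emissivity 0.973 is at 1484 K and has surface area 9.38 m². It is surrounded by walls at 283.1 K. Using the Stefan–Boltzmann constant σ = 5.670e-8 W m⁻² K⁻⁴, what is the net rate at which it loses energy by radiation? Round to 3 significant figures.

Net loss ≈ 2.51×10⁶ W

Area A = 9.38 m².
Net radiated power P_net = εσA(T⁴ − T₀⁴) = 0.973×5.670×10⁻⁸×9.38×(1484⁴ − 283.1⁴).
T⁴ − T₀⁴ = 4.84993×10¹² − 6.42332×10⁹ = 4.84351×10¹² K⁴, so P_net = 2.51×10⁶ W.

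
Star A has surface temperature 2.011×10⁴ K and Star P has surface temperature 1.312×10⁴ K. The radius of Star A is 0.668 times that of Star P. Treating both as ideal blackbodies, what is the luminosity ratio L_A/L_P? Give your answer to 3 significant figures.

L ∝ R²T⁴, so L_A/L_P = (R_A/R_P)²(T_A/T_P)⁴ = (0.668)² × (2.011×10⁴/1.312×10⁴)⁴ = 0.446224 × 5.51967 = 2.46.

L_A/L_P ≈ 2.46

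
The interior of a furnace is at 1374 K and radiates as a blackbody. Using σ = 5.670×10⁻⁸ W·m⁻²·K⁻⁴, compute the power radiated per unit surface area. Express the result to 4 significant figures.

I ≈ 2.021×10⁵ W/m²

Stefan–Boltzmann: I = σT⁴ = 5.670×10⁻⁸ × (1374)⁴ = 2.021×10⁵ W/m².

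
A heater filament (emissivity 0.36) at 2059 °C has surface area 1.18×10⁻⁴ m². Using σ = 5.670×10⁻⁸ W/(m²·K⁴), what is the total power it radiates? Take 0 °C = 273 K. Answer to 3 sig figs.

P ≈ 71.2 W

T = 2059 °C + 273 = 2332 K.
Area A = 1.18×10⁻⁴ m².
P = εσAT⁴ = 0.36 × 5.670×10⁻⁸ × 1.18×10⁻⁴ × (2332)⁴ = 71.2 W.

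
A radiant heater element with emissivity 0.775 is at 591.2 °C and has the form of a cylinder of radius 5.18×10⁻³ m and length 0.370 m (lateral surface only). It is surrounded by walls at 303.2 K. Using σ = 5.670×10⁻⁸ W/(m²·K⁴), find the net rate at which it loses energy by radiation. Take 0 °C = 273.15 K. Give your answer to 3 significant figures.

Net loss ≈ 291 W

T = 591.2 °C + 273.15 = 864.35 K.
Lateral area A = 2πrL = 2π×5.18×10⁻³×0.370 = 0.0120424 m².
Net radiated power P_net = εσA(T⁴ − T₀⁴) = 0.775×5.670×10⁻⁸×0.0120424×(864.35⁴ − 303.2⁴).
T⁴ − T₀⁴ = 5.58160×10¹¹ − 8.45117×10⁹ = 5.49709×10¹¹ K⁴, so P_net = 291 W.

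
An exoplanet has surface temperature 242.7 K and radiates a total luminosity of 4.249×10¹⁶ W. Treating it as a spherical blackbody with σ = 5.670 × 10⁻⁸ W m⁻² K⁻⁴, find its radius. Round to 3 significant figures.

R ≈ 4.15×10⁶ m

L = 4πR²σT⁴ ⇒ R = √(L/(4πσT⁴)).
σT⁴ = 196.726 W/m², so R = √(4.249×10¹⁶/(4π×196.726)) = 4.15×10⁶ m.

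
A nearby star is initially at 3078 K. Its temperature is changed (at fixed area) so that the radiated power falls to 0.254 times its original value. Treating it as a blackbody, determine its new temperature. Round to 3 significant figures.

T₂ ≈ 2.19×10³ K

P ∝ T⁴, so T₂/T₁ = (P₂/P₁)^(1/4) = (0.254)^(1/4) = 0.709918.
T₂ = 3078 × 0.709918 = 2.19×10³ K.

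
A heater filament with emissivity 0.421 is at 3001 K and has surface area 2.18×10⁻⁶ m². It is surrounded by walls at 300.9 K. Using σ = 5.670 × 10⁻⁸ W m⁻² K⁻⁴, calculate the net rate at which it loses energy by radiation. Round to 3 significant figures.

Net loss ≈ 4.22 W

Area A = 2.18×10⁻⁶ m².
Net radiated power P_net = εσA(T⁴ − T₀⁴) = 0.421×5.670×10⁻⁸×2.18×10⁻⁶×(3001⁴ − 300.9⁴).
T⁴ − T₀⁴ = 8.11081×10¹³ − 8.19764×10⁹ = 8.10999×10¹³ K⁴, so P_net = 4.22 W.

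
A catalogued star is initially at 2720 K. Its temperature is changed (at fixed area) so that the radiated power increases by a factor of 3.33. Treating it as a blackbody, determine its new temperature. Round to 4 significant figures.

P ∝ T⁴, so T₂/T₁ = (P₂/P₁)^(1/4) = (3.33)^(1/4) = 1.35086.
T₂ = 2720 × 1.35086 = 3674 K.

T₂ ≈ 3674 K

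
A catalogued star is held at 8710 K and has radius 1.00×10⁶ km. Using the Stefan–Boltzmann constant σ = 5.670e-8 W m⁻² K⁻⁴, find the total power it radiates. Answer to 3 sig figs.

Surface area A = 4πR² = 4π(1.00×10⁹ m)² = 1.25664×10¹⁹ m².
P = σAT⁴ = 5.670×10⁻⁸ × 1.25664×10¹⁹ × (8710)⁴ = 4.10×10²⁷ W.

P ≈ 4.10×10²⁷ W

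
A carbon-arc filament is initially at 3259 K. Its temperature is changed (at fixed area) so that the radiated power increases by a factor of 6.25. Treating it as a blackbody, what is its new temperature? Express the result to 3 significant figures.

P ∝ T⁴, so T₂/T₁ = (P₂/P₁)^(1/4) = (6.25)^(1/4) = 1.58114.
T₂ = 3259 × 1.58114 = 5.15×10³ K.

T₂ ≈ 5.15×10³ K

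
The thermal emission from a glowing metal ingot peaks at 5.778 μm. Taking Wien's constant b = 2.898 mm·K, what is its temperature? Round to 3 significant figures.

T ≈ 502 K

Wien's law gives T = b/λ_max = (2.898×10⁻³ m·K)/(5.778×10⁻⁶ m) = 502 K.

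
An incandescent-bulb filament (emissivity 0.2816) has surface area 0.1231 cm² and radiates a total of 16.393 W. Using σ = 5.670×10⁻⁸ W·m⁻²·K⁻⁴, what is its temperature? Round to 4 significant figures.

Area A = 0.1231 cm² = 1.231×10⁻⁵ m².
P = εσAT⁴ ⇒ T = (P/(εσA))^(1/4) = (16.393/(0.2816×5.670×10⁻⁸×1.231×10⁻⁵))^(1/4) = 3022 K.

T ≈ 3022 K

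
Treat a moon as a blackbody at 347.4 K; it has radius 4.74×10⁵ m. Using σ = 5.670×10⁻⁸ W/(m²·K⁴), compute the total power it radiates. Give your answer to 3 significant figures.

Surface area A = 4πR² = 4π(4.74×10⁵ m)² = 2.82336×10¹² m².
P = σAT⁴ = 5.670×10⁻⁸ × 2.82336×10¹² × (347.4)⁴ = 2.33×10¹⁵ W.

P ≈ 2.33×10¹⁵ W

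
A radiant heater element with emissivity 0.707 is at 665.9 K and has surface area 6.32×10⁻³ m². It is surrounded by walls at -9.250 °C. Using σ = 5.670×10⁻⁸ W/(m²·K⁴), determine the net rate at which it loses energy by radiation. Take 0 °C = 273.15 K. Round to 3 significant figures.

Net loss ≈ 48.6 W

Surroundings: T = -9.250 °C + 273.15 = 263.900 K.
Area A = 6.32×10⁻³ m².
Net radiated power P_net = εσA(T⁴ − T₀⁴) = 0.707×5.670×10⁻⁸×6.32×10⁻³×(665.9⁴ − 263.900⁴).
T⁴ − T₀⁴ = 1.96624×10¹¹ − 4.85018×10⁹ = 1.91774×10¹¹ K⁴, so P_net = 48.6 W.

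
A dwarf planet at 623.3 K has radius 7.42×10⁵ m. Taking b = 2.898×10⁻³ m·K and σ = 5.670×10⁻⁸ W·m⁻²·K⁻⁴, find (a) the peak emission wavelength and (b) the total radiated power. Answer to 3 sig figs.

(a) λ_max = b/T = 2.898×10⁻³/623.3 = 4.649×10⁻⁶ m = 4.65 μm.
Surface area A = 4πR² = 4π(7.42×10⁵ m)² = 6.91859×10¹² m².
(b) P = σAT⁴ = 5.670×10⁻⁸×6.91859×10¹²×(623.3)⁴ = 5.92×10¹⁶ W.

λ_max ≈ 4.65 μm; P ≈ 5.92×10¹⁶ W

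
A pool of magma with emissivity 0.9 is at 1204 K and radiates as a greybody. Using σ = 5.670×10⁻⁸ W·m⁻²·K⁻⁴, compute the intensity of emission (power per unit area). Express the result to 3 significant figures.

I ≈ 1.07×10⁵ W/m²

Stefan–Boltzmann: I = εσT⁴ = 0.9 × 5.670×10⁻⁸ × (1204)⁴ = 1.07×10⁵ W/m².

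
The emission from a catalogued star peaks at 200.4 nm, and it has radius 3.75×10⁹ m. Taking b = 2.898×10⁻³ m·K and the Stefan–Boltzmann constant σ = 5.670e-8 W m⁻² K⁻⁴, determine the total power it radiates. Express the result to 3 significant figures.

Wien's law: T = b/λ_max = 2.898×10⁻³/2.004×10⁻⁷ = 14461.1 K.
Surface area A = 4πR² = 4π(3.75×10⁹ m)² = 1.76715×10²⁰ m².
Then P = σAT⁴ = 5.670×10⁻⁸×1.76715×10²⁰×(14461.1)⁴ = 4.38×10²⁹ W.

P ≈ 4.38×10²⁹ W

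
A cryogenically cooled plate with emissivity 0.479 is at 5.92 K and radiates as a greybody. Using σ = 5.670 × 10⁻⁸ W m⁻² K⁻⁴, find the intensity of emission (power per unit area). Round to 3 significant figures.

Stefan–Boltzmann: I = εσT⁴ = 0.479 × 5.670×10⁻⁸ × (5.92)⁴ = 3.34×10⁻⁵ W/m².

I ≈ 3.34×10⁻⁵ W/m²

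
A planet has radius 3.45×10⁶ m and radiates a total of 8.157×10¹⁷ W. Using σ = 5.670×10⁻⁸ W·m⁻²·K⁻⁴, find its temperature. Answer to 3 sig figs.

T ≈ 557 K

Surface area A = 4πR² = 4π(3.45×10⁶ m)² = 1.49571×10¹⁴ m².
P = σAT⁴ ⇒ T = (P/(σA))^(1/4) = (8.157×10¹⁷/(5.670×10⁻⁸×1.49571×10¹⁴))^(1/4) = 557 K.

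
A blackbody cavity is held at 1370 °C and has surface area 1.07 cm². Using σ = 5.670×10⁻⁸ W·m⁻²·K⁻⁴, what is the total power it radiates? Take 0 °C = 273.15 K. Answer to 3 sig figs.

T = 1370 °C + 273.15 = 1643.15 K.
Area A = 1.07 cm² = 1.07×10⁻⁴ m².
P = σAT⁴ = 5.670×10⁻⁸ × 1.07×10⁻⁴ × (1643.15)⁴ = 44.2 W.

P ≈ 44.2 W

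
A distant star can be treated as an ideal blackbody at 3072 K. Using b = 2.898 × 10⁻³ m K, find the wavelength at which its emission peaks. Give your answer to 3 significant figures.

λ_max ≈ 943 nm

Wien's displacement law: λ_max = b/T = (2.898×10⁻³ m·K)/(3072 K) = 9.434×10⁻⁷ m.
That is 943 nm, in the infrared range.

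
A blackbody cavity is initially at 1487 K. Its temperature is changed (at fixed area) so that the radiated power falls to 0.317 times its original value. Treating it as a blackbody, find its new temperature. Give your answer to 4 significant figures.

P ∝ T⁴, so T₂/T₁ = (P₂/P₁)^(1/4) = (0.317)^(1/4) = 0.750352.
T₂ = 1487 × 0.750352 = 1116 K.

T₂ ≈ 1116 K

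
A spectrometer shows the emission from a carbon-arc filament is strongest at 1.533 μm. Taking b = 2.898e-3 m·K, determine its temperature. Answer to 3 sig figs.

T ≈ 1.89×10³ K

Wien's law gives T = b/λ_max = (2.898×10⁻³ m·K)/(1.533×10⁻⁶ m) = 1.89×10³ K.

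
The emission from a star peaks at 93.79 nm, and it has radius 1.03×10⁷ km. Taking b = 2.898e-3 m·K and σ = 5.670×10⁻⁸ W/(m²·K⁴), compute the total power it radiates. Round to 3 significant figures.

P ≈ 6.89×10³¹ W

Wien's law: T = b/λ_max = 2.898×10⁻³/9.379×10⁻⁸ = 30898.8 K.
Surface area A = 4πR² = 4π(1.03×10¹⁰ m)² = 1.33317×10²¹ m².
Then P = σAT⁴ = 5.670×10⁻⁸×1.33317×10²¹×(30898.8)⁴ = 6.89×10³¹ W.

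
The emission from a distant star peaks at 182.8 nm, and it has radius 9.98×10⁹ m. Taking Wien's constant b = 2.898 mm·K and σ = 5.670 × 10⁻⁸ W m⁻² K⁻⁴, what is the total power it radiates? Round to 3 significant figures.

P ≈ 4.48×10³⁰ W

Wien's law: T = b/λ_max = 2.898×10⁻³/1.828×10⁻⁷ = 15853.4 K.
Surface area A = 4πR² = 4π(9.98×10⁹ m)² = 1.25162×10²¹ m².
Then P = σAT⁴ = 5.670×10⁻⁸×1.25162×10²¹×(15853.4)⁴ = 4.48×10³⁰ W.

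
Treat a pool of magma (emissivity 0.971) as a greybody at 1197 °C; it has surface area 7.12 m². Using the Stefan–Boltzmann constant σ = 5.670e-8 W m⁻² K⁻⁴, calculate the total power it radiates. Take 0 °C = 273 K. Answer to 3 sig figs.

P ≈ 1.83×10⁶ W

T = 1197 °C + 273 = 1470 K.
Area A = 7.12 m².
P = εσAT⁴ = 0.971 × 5.670×10⁻⁸ × 7.12 × (1470)⁴ = 1.83×10⁶ W.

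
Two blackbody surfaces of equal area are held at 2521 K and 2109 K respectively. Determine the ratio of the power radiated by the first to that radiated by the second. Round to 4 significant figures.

P₁/P₂ ≈ 2.042

With equal areas, P₁/P₂ = (T₁/T₂)⁴ = (2521/2109)⁴ = 2.042.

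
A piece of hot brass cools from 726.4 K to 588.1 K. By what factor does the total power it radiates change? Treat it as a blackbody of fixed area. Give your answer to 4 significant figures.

P ∝ T⁴, so P₂/P₁ = (T₂/T₁)⁴ = (588.1/726.4)⁴ = (0.809609)⁴ = 0.4296.

P₂/P₁ ≈ 0.4296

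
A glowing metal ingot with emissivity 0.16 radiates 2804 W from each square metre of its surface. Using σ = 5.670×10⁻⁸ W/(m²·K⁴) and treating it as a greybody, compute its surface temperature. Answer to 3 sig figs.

I = εσT⁴, so T = (I/εσ)^(1/4) = (2804/(0.16×5.670×10⁻⁸))^(1/4) = 746 K.

T ≈ 746 K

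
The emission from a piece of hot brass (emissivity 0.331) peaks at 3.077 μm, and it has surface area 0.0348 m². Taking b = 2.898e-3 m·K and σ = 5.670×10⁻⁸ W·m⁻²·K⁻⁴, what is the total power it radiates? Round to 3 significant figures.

P ≈ 514 W

Wien's law: T = b/λ_max = 2.898×10⁻³/3.077×10⁻⁶ = 941.826 K.
Area A = 0.0348 m².
Then P = εσAT⁴ = 0.331×5.670×10⁻⁸×0.0348×(941.826)⁴ = 514 W.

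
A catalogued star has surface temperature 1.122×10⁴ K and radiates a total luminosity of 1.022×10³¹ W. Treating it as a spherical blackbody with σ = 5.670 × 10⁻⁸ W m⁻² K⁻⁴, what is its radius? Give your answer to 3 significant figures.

R ≈ 3.01×10¹⁰ m

L = 4πR²σT⁴ ⇒ R = √(L/(4πσT⁴)).
σT⁴ = 8.98575×10⁸ W/m², so R = √(1.022×10³¹/(4π×8.98575×10⁸)) = 3.01×10¹⁰ m.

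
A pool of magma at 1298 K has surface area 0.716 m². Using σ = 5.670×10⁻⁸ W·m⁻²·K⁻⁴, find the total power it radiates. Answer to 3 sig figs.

Area A = 0.716 m².
P = σAT⁴ = 5.670×10⁻⁸ × 0.716 × (1298)⁴ = 1.15×10⁵ W.

P ≈ 1.15×10⁵ W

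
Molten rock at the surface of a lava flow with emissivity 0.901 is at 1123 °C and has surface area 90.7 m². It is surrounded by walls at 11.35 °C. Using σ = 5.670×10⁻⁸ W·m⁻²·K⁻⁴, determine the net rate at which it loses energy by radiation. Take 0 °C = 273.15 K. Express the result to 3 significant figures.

T = 1123 °C + 273.15 = 1396.15 K.
Surroundings: T = 11.35 °C + 273.15 = 284.50 K.
Area A = 90.7 m².
Net radiated power P_net = εσA(T⁴ − T₀⁴) = 0.901×5.670×10⁻⁸×90.7×(1396.15⁴ − 284.50⁴).
T⁴ − T₀⁴ = 3.79952×10¹² − 6.55132×10⁹ = 3.79297×10¹² K⁴, so P_net = 1.76×10⁷ W.

Net loss ≈ 1.76×10⁷ W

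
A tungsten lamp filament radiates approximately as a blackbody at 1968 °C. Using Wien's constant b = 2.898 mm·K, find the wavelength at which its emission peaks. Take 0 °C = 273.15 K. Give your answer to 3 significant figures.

T = 1968 °C + 273.15 = 2241.15 K.
Wien's displacement law: λ_max = b/T = (2.898×10⁻³ m·K)/(2241.15 K) = 1.293×10⁻⁶ m.
That is 1.29 μm, in the infrared range.

λ_max ≈ 1.29 μm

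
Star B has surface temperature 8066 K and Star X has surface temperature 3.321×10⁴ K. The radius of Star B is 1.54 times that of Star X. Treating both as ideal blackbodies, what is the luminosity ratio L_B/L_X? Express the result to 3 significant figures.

L ∝ R²T⁴, so L_B/L_X = (R_B/R_X)²(T_B/T_X)⁴ = (1.54)² × (8066/3.321×10⁴)⁴ = 2.3716 × 3.47982×10⁻³ = 8.25×10⁻³.

L_B/L_X ≈ 8.25×10⁻³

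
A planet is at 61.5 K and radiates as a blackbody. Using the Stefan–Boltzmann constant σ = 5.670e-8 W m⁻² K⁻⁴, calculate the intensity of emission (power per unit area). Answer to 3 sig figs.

I ≈ 0.811 W/m²

Stefan–Boltzmann: I = σT⁴ = 5.670×10⁻⁸ × (61.5)⁴ = 0.811 W/m².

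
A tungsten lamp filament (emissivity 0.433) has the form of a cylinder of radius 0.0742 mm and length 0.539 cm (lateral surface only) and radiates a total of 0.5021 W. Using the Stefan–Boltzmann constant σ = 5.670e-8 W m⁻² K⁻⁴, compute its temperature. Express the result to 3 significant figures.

T ≈ 1.69×10³ K

Lateral area A = 2πrL = 2π×7.42×10⁻⁵×5.39×10⁻³ = 2.51288×10⁻⁶ m².
P = εσAT⁴ ⇒ T = (P/(εσA))^(1/4) = (0.5021/(0.433×5.670×10⁻⁸×2.51288×10⁻⁶))^(1/4) = 1.69×10³ K.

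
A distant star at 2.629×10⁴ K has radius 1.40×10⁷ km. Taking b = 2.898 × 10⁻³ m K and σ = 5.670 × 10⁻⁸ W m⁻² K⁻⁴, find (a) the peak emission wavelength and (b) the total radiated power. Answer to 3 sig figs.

(a) λ_max = b/T = 2.898×10⁻³/2.629×10⁴ = 1.102×10⁻⁷ m = 110 nm.
Surface area A = 4πR² = 4π(1.40×10¹⁰ m)² = 2.46301×10²¹ m².
(b) P = σAT⁴ = 5.670×10⁻⁸×2.46301×10²¹×(2.629×10⁴)⁴ = 6.67×10³¹ W.

λ_max ≈ 110 nm; P ≈ 6.67×10³¹ W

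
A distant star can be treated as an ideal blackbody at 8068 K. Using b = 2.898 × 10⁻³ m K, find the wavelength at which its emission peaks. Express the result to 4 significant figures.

Wien's displacement law: λ_max = b/T = (2.898×10⁻³ m·K)/(8068 K) = 3.5920×10⁻⁷ m.
That is 359.2 nm, in the ultraviolet range.

λ_max ≈ 359.2 nm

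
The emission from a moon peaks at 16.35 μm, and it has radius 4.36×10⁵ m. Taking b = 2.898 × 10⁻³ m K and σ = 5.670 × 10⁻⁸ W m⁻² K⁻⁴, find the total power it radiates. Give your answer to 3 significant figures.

Wien's law: T = b/λ_max = 2.898×10⁻³/1.635×10⁻⁵ = 177.248 K.
Surface area A = 4πR² = 4π(4.36×10⁵ m)² = 2.38882×10¹² m².
Then P = σAT⁴ = 5.670×10⁻⁸×2.38882×10¹²×(177.248)⁴ = 1.34×10¹⁴ W.

P ≈ 1.34×10¹⁴ W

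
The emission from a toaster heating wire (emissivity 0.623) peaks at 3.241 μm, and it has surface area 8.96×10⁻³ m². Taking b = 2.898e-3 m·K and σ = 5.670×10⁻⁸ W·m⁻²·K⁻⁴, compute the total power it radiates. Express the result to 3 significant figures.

Wien's law: T = b/λ_max = 2.898×10⁻³/3.241×10⁻⁶ = 894.168 K.
Area A = 8.96×10⁻³ m².
Then P = εσAT⁴ = 0.623×5.670×10⁻⁸×8.96×10⁻³×(894.168)⁴ = 202 W.

P ≈ 202 W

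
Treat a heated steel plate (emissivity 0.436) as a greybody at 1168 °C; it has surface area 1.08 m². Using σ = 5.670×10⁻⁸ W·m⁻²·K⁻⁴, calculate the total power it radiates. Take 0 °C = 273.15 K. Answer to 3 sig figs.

P ≈ 1.15×10⁵ W

T = 1168 °C + 273.15 = 1441.15 K.
Area A = 1.08 m².
P = εσAT⁴ = 0.436 × 5.670×10⁻⁸ × 1.08 × (1441.15)⁴ = 1.15×10⁵ W.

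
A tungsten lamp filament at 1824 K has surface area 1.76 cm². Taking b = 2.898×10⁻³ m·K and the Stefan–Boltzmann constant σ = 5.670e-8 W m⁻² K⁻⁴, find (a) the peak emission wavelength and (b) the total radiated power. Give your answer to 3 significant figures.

(a) λ_max = b/T = 2.898×10⁻³/1824 = 1.589×10⁻⁶ m = 1.59×10³ nm.
Area A = 1.76 cm² = 1.76×10⁻⁴ m².
(b) P = σAT⁴ = 5.670×10⁻⁸×1.76×10⁻⁴×(1824)⁴ = 110 W.

λ_max ≈ 1.59×10³ nm; P ≈ 110 W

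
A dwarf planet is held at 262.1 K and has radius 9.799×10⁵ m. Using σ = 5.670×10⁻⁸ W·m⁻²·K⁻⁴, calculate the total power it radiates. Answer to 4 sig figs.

Surface area A = 4πR² = 4π(9.799×10⁵ m)² = 1.20663×10¹³ m².
P = σAT⁴ = 5.670×10⁻⁸ × 1.20663×10¹³ × (262.1)⁴ = 3.229×10¹⁵ W.

P ≈ 3.229×10¹⁵ W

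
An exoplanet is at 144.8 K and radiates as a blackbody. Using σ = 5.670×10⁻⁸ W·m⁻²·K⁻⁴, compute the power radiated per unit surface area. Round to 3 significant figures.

Stefan–Boltzmann: I = σT⁴ = 5.670×10⁻⁸ × (144.8)⁴ = 24.9 W/m².

I ≈ 24.9 W/m²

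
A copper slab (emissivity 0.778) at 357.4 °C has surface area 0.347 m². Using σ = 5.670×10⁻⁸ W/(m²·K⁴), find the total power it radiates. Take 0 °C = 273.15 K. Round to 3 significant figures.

T = 357.4 °C + 273.15 = 630.55 K.
Area A = 0.347 m².
P = εσAT⁴ = 0.778 × 5.670×10⁻⁸ × 0.347 × (630.55)⁴ = 2.42×10³ W.

P ≈ 2.42×10³ W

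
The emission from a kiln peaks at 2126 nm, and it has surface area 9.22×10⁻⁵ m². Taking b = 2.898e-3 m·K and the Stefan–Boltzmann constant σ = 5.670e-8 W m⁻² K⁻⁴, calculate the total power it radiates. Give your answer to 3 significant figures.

P ≈ 18.0 W

Wien's law: T = b/λ_max = 2.898×10⁻³/2.126×10⁻⁶ = 1363.12 K.
Area A = 9.22×10⁻⁵ m².
Then P = σAT⁴ = 5.670×10⁻⁸×9.22×10⁻⁵×(1363.12)⁴ = 18.0 W.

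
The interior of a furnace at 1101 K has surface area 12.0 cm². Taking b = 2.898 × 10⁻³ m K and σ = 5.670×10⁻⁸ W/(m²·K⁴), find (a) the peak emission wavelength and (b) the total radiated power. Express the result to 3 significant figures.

λ_max ≈ 2.63 μm; P ≈ 100 W

(a) λ_max = b/T = 2.898×10⁻³/1101 = 2.632×10⁻⁶ m = 2.63 μm.
Area A = 12.0 cm² = 1.20×10⁻³ m².
(b) P = σAT⁴ = 5.670×10⁻⁸×1.20×10⁻³×(1101)⁴ = 100 W.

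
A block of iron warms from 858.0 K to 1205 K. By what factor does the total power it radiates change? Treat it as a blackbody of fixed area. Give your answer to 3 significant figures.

P₂/P₁ ≈ 3.89

P ∝ T⁴, so P₂/P₁ = (T₂/T₁)⁴ = (1205/858.0)⁴ = (1.40443)⁴ = 3.89.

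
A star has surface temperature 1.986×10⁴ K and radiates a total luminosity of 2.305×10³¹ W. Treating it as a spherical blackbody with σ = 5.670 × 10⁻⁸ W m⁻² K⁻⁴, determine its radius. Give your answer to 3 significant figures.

R ≈ 1.44×10¹⁰ m

L = 4πR²σT⁴ ⇒ R = √(L/(4πσT⁴)).
σT⁴ = 8.82064×10⁹ W/m², so R = √(2.305×10³¹/(4π×8.82064×10⁹)) = 1.44×10¹⁰ m.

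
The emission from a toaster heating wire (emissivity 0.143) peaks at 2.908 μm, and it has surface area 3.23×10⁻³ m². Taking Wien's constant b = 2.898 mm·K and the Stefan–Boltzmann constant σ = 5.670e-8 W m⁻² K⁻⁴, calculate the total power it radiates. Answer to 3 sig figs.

P ≈ 25.8 W

Wien's law: T = b/λ_max = 2.898×10⁻³/2.908×10⁻⁶ = 996.561 K.
Area A = 3.23×10⁻³ m².
Then P = εσAT⁴ = 0.143×5.670×10⁻⁸×3.23×10⁻³×(996.561)⁴ = 25.8 W.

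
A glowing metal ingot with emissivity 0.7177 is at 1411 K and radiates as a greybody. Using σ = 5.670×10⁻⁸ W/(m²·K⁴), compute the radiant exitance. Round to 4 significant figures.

Stefan–Boltzmann: I = εσT⁴ = 0.7177 × 5.670×10⁻⁸ × (1411)⁴ = 1.613×10⁵ W/m².

I ≈ 1.613×10⁵ W/m²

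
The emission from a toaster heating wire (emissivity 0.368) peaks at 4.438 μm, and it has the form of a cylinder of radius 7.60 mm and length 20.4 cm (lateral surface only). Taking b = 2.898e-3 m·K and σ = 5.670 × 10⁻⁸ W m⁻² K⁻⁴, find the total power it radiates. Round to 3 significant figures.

Wien's law: T = b/λ_max = 2.898×10⁻³/4.438×10⁻⁶ = 652.997 K.
Lateral area A = 2πrL = 2π×7.60×10⁻³×0.204 = 9.74145×10⁻³ m².
Then P = εσAT⁴ = 0.368×5.670×10⁻⁸×9.74145×10⁻³×(652.997)⁴ = 37.0 W.

P ≈ 37.0 W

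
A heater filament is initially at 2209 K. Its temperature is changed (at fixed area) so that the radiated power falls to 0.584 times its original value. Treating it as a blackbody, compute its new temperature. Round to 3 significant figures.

P ∝ T⁴, so T₂/T₁ = (P₂/P₁)^(1/4) = (0.584)^(1/4) = 0.874185.
T₂ = 2209 × 0.874185 = 1.93×10³ K.

T₂ ≈ 1.93×10³ K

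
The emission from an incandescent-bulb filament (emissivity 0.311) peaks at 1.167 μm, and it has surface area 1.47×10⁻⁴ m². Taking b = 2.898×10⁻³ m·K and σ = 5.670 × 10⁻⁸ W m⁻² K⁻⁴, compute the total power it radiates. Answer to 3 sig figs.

P ≈ 98.6 W

Wien's law: T = b/λ_max = 2.898×10⁻³/1.167×10⁻⁶ = 2483.29 K.
Area A = 1.47×10⁻⁴ m².
Then P = εσAT⁴ = 0.311×5.670×10⁻⁸×1.47×10⁻⁴×(2483.29)⁴ = 98.6 W.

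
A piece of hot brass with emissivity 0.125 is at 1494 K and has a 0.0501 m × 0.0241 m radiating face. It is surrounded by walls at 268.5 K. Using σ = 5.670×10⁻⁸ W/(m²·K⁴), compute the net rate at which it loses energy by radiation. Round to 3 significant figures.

Area A = 0.0501 × 0.0241 = 1.20741×10⁻³ m².
Net radiated power P_net = εσA(T⁴ − T₀⁴) = 0.125×5.670×10⁻⁸×1.20741×10⁻³×(1494⁴ − 268.5⁴).
T⁴ − T₀⁴ = 4.98198×10¹² − 5.19729×10⁹ = 4.97678×10¹² K⁴, so P_net = 42.6 W.

Net loss ≈ 42.6 W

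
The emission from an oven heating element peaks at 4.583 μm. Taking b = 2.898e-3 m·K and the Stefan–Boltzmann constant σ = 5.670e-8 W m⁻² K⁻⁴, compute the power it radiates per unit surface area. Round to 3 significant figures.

I ≈ 9.07×10³ W/m²

Wien's law: T = b/λ_max = 2.898×10⁻³/4.583×10⁻⁶ = 632.337 K.
Then I = σT⁴ = 5.670×10⁻⁸×(632.337)⁴ = 9.07×10³ W/m².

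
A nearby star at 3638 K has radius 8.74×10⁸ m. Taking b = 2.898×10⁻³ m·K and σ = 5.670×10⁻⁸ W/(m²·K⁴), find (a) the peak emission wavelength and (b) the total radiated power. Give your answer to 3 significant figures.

(a) λ_max = b/T = 2.898×10⁻³/3638 = 7.966×10⁻⁷ m = 797 nm.
Surface area A = 4πR² = 4π(8.74×10⁸ m)² = 9.59915×10¹⁸ m².
(b) P = σAT⁴ = 5.670×10⁻⁸×9.59915×10¹⁸×(3638)⁴ = 9.53×10²⁵ W.

λ_max ≈ 797 nm; P ≈ 9.53×10²⁵ W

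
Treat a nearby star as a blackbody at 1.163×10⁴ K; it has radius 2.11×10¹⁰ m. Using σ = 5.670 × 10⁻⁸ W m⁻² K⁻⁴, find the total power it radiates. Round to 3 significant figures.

P ≈ 5.80×10³⁰ W

Surface area A = 4πR² = 4π(2.11×10¹⁰ m)² = 5.59467×10²¹ m².
P = σAT⁴ = 5.670×10⁻⁸ × 5.59467×10²¹ × (1.163×10⁴)⁴ = 5.80×10³⁰ W.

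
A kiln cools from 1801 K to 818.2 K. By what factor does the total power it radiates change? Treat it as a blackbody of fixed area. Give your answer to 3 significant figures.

P ∝ T⁴, so P₂/P₁ = (T₂/T₁)⁴ = (818.2/1801)⁴ = (0.454303)⁴ = 0.0426.

P₂/P₁ ≈ 0.0426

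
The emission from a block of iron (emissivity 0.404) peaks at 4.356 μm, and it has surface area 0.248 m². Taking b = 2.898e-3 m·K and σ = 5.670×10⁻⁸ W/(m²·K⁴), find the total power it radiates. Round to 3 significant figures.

Wien's law: T = b/λ_max = 2.898×10⁻³/4.356×10⁻⁶ = 665.289 K.
Area A = 0.248 m².
Then P = εσAT⁴ = 0.404×5.670×10⁻⁸×0.248×(665.289)⁴ = 1.11×10³ W.

P ≈ 1.11×10³ W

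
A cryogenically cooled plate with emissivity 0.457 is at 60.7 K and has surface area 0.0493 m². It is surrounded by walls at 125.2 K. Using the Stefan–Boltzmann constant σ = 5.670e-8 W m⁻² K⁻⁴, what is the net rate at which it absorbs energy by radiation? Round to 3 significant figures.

Area A = 0.0493 m².
Net radiated power P_net = εσA(T⁴ − T₀⁴) = 0.457×5.670×10⁻⁸×0.0493×(60.7⁴ − 125.2⁴).
T⁴ − T₀⁴ = 1.35755×10⁷ − 2.45707×10⁸ = -2.32132×10⁸ K⁴, so P_net = -0.297 W — negative, meaning a net gain of 0.297 W.

Net gain ≈ 0.297 W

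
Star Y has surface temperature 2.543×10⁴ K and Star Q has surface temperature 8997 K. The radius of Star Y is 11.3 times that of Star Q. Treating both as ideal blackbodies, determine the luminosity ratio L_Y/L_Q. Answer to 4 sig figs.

L_Y/L_Q ≈ 8150

L ∝ R²T⁴, so L_Y/L_Q = (R_Y/R_Q)²(T_Y/T_Q)⁴ = (11.3)² × (2.543×10⁴/8997)⁴ = 127.69 × 63.8255 = 8150.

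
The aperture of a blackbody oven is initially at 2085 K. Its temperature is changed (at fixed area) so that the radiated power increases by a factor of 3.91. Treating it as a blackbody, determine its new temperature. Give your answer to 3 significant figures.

T₂ ≈ 2.93×10³ K

P ∝ T⁴, so T₂/T₁ = (P₂/P₁)^(1/4) = (3.91)^(1/4) = 1.40619.
T₂ = 2085 × 1.40619 = 2.93×10³ K.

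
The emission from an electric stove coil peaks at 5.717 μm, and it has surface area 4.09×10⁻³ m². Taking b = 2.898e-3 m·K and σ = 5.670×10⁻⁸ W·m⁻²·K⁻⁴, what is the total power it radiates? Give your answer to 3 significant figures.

P ≈ 15.3 W

Wien's law: T = b/λ_max = 2.898×10⁻³/5.717×10⁻⁶ = 506.909 K.
Area A = 4.09×10⁻³ m².
Then P = σAT⁴ = 5.670×10⁻⁸×4.09×10⁻³×(506.909)⁴ = 15.3 W.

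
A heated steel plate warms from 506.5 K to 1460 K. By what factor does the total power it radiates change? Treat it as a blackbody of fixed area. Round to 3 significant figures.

P ∝ T⁴, so P₂/P₁ = (T₂/T₁)⁴ = (1460/506.5)⁴ = (2.88253)⁴ = 69.0.

P₂/P₁ ≈ 69.0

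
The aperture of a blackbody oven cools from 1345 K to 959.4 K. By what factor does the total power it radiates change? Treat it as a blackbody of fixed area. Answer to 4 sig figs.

P ∝ T⁴, so P₂/P₁ = (T₂/T₁)⁴ = (959.4/1345)⁴ = (0.713309)⁴ = 0.2589.

P₂/P₁ ≈ 0.2589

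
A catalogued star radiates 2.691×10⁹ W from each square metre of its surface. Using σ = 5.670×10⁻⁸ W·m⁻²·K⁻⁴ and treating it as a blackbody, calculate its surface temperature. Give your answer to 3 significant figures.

I = σT⁴, so T = (I/σ)^(1/4) = (2.691×10⁹/(5.670×10⁻⁸))^(1/4) = 1.48×10⁴ K.

T ≈ 1.48×10⁴ K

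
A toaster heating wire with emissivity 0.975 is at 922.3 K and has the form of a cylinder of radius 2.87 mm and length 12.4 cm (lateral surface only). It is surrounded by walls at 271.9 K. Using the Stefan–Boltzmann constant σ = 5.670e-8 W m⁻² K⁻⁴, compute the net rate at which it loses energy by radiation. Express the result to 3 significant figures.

Net loss ≈ 88.8 W

Lateral area A = 2πrL = 2π×2.87×10⁻³×0.124 = 2.23606×10⁻³ m².
Net radiated power P_net = εσA(T⁴ − T₀⁴) = 0.975×5.670×10⁻⁸×2.23606×10⁻³×(922.3⁴ − 271.9⁴).
T⁴ − T₀⁴ = 7.23584×10¹¹ − 5.46559×10⁹ = 7.18118×10¹¹ K⁴, so P_net = 88.8 W.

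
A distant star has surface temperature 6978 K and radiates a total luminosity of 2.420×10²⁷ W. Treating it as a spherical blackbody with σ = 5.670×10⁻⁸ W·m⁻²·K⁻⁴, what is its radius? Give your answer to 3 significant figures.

L = 4πR²σT⁴ ⇒ R = √(L/(4πσT⁴)).
σT⁴ = 1.34433×10⁸ W/m², so R = √(2.420×10²⁷/(4π×1.34433×10⁸)) = 1.20×10⁹ m.

R ≈ 1.20×10⁹ m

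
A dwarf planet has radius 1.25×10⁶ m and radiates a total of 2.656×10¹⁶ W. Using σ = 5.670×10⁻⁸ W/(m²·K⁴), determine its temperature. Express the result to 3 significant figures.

T ≈ 393 K

Surface area A = 4πR² = 4π(1.25×10⁶ m)² = 1.96350×10¹³ m².
P = σAT⁴ ⇒ T = (P/(σA))^(1/4) = (2.656×10¹⁶/(5.670×10⁻⁸×1.96350×10¹³))^(1/4) = 393 K.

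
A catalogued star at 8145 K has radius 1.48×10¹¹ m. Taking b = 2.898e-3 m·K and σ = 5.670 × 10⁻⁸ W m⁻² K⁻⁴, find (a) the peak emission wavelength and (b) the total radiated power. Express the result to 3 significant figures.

λ_max ≈ 0.356 μm; P ≈ 6.87×10³¹ W

(a) λ_max = b/T = 2.898×10⁻³/8145 = 3.558×10⁻⁷ m = 0.356 μm.
Surface area A = 4πR² = 4π(1.48×10¹¹ m)² = 2.75254×10²³ m².
(b) P = σAT⁴ = 5.670×10⁻⁸×2.75254×10²³×(8145)⁴ = 6.87×10³¹ W.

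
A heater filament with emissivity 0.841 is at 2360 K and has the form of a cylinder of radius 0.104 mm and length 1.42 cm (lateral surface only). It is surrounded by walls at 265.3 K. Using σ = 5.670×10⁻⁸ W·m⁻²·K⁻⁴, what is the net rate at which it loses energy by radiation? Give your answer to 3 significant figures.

Lateral area A = 2πrL = 2π×1.04×10⁻⁴×0.0142 = 9.27901×10⁻⁶ m².
Net radiated power P_net = εσA(T⁴ − T₀⁴) = 0.841×5.670×10⁻⁸×9.27901×10⁻⁶×(2360⁴ − 265.3⁴).
T⁴ − T₀⁴ = 3.10204×10¹³ − 4.95392×10⁹ = 3.10154×10¹³ K⁴, so P_net = 13.7 W.

Net loss ≈ 13.7 W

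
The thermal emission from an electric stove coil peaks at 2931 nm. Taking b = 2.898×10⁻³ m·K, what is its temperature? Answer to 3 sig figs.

T ≈ 989 K

Wien's law gives T = b/λ_max = (2.898×10⁻³ m·K)/(2.931×10⁻⁶ m) = 989 K.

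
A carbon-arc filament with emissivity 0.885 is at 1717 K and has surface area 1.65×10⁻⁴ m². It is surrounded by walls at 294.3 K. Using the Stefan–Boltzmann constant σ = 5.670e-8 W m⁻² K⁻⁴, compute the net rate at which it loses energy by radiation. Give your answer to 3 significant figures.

Net loss ≈ 71.9 W

Area A = 1.65×10⁻⁴ m².
Net radiated power P_net = εσA(T⁴ − T₀⁴) = 0.885×5.670×10⁻⁸×1.65×10⁻⁴×(1717⁴ − 294.3⁴).
T⁴ − T₀⁴ = 8.69123×10¹² − 7.50172×10⁹ = 8.68373×10¹² K⁴, so P_net = 71.9 W.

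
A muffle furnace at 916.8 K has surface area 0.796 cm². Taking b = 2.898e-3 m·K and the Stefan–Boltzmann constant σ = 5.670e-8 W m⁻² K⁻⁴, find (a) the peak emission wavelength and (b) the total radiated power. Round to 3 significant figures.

(a) λ_max = b/T = 2.898×10⁻³/916.8 = 3.161×10⁻⁶ m = 3.16 μm.
Area A = 0.796 cm² = 7.96×10⁻⁵ m².
(b) P = σAT⁴ = 5.670×10⁻⁸×7.96×10⁻⁵×(916.8)⁴ = 3.19 W.

λ_max ≈ 3.16 μm; P ≈ 3.19 W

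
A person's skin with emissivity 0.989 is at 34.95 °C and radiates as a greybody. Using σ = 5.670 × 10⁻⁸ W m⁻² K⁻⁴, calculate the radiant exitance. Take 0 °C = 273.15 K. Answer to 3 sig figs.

I ≈ 505 W/m²

T = 34.95 °C + 273.15 = 308.10 K.
Stefan–Boltzmann: I = εσT⁴ = 0.989 × 5.670×10⁻⁸ × (308.10)⁴ = 505 W/m².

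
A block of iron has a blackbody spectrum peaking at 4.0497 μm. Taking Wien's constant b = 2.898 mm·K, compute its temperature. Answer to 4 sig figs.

Wien's law gives T = b/λ_max = (2.898×10⁻³ m·K)/(4.0497×10⁻⁶ m) = 715.6 K.

T ≈ 715.6 K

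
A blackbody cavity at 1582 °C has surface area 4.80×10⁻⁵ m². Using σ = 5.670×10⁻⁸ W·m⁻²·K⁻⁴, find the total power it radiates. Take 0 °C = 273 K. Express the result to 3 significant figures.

T = 1582 °C + 273 = 1855 K.
Area A = 4.80×10⁻⁵ m².
P = σAT⁴ = 5.670×10⁻⁸ × 4.80×10⁻⁵ × (1855)⁴ = 32.2 W.

P ≈ 32.2 W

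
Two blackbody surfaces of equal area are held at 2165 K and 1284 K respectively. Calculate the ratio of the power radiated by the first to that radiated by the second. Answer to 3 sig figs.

With equal areas, P₁/P₂ = (T₁/T₂)⁴ = (2165/1284)⁴ = 8.08.

P₁/P₂ ≈ 8.08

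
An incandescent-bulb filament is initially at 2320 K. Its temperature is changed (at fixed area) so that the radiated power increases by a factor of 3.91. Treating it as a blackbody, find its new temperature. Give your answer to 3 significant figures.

T₂ ≈ 3.26×10³ K

P ∝ T⁴, so T₂/T₁ = (P₂/P₁)^(1/4) = (3.91)^(1/4) = 1.40619.
T₂ = 2320 × 1.40619 = 3.26×10³ K.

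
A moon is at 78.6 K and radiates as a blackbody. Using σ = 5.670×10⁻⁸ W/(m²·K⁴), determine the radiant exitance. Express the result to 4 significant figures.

I ≈ 2.164 W/m²

Stefan–Boltzmann: I = σT⁴ = 5.670×10⁻⁸ × (78.6)⁴ = 2.164 W/m².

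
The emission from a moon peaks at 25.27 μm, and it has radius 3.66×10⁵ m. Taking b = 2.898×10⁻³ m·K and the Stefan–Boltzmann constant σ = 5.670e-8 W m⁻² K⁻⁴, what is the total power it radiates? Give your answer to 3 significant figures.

Wien's law: T = b/λ_max = 2.898×10⁻³/2.527×10⁻⁵ = 114.681 K.
Surface area A = 4πR² = 4π(3.66×10⁵ m)² = 1.68334×10¹² m².
Then P = σAT⁴ = 5.670×10⁻⁸×1.68334×10¹²×(114.681)⁴ = 1.65×10¹³ W.

P ≈ 1.65×10¹³ W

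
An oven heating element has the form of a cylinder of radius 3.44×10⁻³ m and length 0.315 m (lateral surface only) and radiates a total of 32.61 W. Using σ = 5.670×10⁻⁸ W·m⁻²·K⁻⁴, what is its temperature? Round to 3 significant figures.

Lateral area A = 2πrL = 2π×3.44×10⁻³×0.315 = 6.80846×10⁻³ m².
P = σAT⁴ ⇒ T = (P/(σA))^(1/4) = (32.61/(5.670×10⁻⁸×6.80846×10⁻³))^(1/4) = 539 K.

T ≈ 539 K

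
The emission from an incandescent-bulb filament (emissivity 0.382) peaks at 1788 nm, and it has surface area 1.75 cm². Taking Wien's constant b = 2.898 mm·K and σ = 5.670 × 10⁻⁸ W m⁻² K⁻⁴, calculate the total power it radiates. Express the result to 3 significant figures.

Wien's law: T = b/λ_max = 2.898×10⁻³/1.788×10⁻⁶ = 1620.81 K.
Area A = 1.75 cm² = 1.75×10⁻⁴ m².
Then P = εσAT⁴ = 0.382×5.670×10⁻⁸×1.75×10⁻⁴×(1620.81)⁴ = 26.2 W.

P ≈ 26.2 W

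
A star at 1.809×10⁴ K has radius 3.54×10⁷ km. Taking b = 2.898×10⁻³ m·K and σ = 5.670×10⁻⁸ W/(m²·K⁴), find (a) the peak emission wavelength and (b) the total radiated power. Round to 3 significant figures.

λ_max ≈ 160 nm; P ≈ 9.56×10³¹ W

(a) λ_max = b/T = 2.898×10⁻³/1.809×10⁴ = 1.602×10⁻⁷ m = 160 nm.
Surface area A = 4πR² = 4π(3.54×10¹⁰ m)² = 1.57477×10²² m².
(b) P = σAT⁴ = 5.670×10⁻⁸×1.57477×10²²×(1.809×10⁴)⁴ = 9.56×10³¹ W.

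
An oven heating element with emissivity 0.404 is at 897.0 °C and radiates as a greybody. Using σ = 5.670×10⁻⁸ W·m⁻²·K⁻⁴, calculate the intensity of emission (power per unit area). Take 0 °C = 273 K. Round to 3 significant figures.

I ≈ 4.29×10⁴ W/m²

T = 897.0 °C + 273 = 1170.0 K.
Stefan–Boltzmann: I = εσT⁴ = 0.404 × 5.670×10⁻⁸ × (1170.0)⁴ = 4.29×10⁴ W/m².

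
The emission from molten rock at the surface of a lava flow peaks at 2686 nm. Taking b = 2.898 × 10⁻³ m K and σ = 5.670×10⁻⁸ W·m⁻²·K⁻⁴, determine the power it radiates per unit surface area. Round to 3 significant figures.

I ≈ 7.68×10⁴ W/m²

Wien's law: T = b/λ_max = 2.898×10⁻³/2.686×10⁻⁶ = 1078.93 K.
Then I = σT⁴ = 5.670×10⁻⁸×(1078.93)⁴ = 7.68×10⁴ W/m².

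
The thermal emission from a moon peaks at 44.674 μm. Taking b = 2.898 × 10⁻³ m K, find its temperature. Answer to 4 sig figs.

Wien's law gives T = b/λ_max = (2.898×10⁻³ m·K)/(4.4674×10⁻⁵ m) = 64.87 K.

T ≈ 64.87 K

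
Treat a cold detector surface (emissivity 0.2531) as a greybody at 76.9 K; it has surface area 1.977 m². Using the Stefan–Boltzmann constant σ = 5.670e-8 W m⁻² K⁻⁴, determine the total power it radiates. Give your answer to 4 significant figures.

Area A = 1.977 m².
P = εσAT⁴ = 0.2531 × 5.670×10⁻⁸ × 1.977 × (76.9)⁴ = 0.9922 W.

P ≈ 0.9922 W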